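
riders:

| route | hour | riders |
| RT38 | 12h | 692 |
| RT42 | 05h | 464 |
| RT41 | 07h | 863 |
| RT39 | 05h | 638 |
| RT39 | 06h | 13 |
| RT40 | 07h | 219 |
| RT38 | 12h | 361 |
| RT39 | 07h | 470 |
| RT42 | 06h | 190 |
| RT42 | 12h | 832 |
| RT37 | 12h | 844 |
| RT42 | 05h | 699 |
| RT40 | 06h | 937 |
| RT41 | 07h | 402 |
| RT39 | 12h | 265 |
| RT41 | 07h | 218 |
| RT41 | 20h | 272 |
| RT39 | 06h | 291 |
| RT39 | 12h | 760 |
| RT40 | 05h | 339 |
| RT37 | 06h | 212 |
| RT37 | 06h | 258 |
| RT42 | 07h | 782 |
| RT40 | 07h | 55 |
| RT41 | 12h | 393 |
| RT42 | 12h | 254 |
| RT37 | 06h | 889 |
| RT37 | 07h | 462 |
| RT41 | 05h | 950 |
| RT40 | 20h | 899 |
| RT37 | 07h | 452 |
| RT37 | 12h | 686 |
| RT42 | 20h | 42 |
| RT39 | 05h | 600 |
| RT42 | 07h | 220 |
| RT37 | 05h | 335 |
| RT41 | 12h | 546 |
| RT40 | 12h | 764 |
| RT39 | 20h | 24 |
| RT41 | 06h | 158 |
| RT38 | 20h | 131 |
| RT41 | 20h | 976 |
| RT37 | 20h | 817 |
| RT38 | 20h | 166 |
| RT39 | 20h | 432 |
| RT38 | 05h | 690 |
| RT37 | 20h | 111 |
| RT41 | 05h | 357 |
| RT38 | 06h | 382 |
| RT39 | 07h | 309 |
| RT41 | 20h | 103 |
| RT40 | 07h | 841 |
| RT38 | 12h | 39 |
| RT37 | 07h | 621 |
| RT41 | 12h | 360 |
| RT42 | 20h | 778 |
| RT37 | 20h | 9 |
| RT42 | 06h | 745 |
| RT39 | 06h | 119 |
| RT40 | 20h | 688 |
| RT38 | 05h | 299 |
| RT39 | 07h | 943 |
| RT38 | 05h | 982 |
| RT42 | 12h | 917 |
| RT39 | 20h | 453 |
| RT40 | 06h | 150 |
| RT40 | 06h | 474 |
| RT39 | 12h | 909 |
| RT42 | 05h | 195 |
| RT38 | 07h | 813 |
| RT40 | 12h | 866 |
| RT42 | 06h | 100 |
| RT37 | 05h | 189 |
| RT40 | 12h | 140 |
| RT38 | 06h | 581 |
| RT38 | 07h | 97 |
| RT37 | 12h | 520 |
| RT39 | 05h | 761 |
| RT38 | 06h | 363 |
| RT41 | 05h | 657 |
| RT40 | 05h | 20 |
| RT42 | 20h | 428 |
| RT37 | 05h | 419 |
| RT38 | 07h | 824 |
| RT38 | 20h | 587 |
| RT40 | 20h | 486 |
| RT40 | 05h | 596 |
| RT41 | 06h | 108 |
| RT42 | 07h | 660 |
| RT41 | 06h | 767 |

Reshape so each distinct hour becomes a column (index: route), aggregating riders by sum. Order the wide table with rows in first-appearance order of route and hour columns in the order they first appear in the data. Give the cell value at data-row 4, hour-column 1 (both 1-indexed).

With rows in first-appearance order of route, row 4 is route=RT39. hour columns in first-appearance order: 12h, 05h, 07h, 06h, 20h; column 1 is 12h.
Long rows with route=RT39, hour=12h: 265 + 760 + 909 = 1934.

1934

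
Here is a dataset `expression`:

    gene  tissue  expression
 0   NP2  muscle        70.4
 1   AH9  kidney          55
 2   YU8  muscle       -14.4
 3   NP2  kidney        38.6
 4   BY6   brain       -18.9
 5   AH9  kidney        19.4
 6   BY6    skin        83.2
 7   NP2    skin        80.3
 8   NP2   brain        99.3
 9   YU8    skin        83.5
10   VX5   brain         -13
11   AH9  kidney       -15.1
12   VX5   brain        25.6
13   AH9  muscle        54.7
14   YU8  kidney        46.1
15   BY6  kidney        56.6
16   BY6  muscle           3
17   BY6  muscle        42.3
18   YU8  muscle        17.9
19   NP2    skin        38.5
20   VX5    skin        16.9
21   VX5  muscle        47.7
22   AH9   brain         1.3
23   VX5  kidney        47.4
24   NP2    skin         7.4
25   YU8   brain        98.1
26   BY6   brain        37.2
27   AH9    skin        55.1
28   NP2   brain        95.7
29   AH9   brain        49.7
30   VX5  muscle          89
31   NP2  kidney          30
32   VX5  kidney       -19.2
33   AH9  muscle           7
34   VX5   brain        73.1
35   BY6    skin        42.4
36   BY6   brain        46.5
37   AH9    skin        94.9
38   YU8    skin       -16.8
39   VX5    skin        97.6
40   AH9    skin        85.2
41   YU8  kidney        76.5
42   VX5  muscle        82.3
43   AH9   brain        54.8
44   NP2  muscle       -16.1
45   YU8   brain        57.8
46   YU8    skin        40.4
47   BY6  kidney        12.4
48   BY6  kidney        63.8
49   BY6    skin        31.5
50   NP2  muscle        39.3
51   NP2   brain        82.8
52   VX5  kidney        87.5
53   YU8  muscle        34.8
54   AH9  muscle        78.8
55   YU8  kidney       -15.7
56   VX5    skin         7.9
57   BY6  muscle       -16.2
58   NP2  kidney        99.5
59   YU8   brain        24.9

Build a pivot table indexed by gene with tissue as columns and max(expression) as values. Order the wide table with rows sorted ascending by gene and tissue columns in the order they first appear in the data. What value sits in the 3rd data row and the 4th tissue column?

80.3

With rows sorted ascending by gene, row 3 is gene=NP2. tissue columns in first-appearance order: muscle, kidney, brain, skin; column 4 is skin.
Long rows with gene=NP2, tissue=skin: max(80.3, 38.5, 7.4) = 80.3.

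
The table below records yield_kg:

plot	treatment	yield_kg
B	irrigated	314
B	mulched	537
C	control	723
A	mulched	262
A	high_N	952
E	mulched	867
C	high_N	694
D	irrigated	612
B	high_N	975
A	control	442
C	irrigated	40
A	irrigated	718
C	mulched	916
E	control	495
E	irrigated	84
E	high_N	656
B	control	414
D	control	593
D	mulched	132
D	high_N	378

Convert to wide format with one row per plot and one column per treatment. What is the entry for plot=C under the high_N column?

694

Wide layout: rows indexed by plot, columns are the 4 distinct treatment values (irrigated, mulched, control, high_N).
Cell (plot=C, treatment=high_N) draws from the long row where plot=C and treatment=high_N, which has yield_kg=694.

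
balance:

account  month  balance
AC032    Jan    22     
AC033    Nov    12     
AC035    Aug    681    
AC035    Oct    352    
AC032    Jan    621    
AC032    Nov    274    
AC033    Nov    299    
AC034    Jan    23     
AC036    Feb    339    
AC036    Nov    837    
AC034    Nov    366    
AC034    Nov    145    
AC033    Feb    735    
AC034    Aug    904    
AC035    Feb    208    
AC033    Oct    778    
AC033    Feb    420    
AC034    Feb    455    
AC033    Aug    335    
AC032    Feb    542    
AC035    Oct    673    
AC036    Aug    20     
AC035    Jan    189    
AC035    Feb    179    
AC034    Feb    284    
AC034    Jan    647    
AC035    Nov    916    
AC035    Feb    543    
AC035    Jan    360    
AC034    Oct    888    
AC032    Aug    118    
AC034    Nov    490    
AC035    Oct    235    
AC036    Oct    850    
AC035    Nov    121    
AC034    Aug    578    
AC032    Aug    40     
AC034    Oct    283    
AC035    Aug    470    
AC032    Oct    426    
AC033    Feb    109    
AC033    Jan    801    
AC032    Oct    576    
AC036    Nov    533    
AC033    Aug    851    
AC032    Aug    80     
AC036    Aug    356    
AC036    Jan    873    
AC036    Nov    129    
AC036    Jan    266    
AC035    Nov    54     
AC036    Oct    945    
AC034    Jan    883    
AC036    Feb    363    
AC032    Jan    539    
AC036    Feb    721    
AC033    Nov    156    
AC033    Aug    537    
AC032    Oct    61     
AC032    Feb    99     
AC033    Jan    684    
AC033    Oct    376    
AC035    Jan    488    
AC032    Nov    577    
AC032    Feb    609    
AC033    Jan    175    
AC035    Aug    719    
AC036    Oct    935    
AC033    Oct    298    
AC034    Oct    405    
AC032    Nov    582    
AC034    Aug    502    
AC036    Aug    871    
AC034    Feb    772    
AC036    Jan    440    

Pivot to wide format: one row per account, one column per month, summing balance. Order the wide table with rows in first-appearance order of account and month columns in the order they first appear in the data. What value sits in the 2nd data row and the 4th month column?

With rows in first-appearance order of account, row 2 is account=AC033. month columns in first-appearance order: Jan, Nov, Aug, Oct, Feb; column 4 is Oct.
Long rows with account=AC033, month=Oct: 778 + 376 + 298 = 1452.

1452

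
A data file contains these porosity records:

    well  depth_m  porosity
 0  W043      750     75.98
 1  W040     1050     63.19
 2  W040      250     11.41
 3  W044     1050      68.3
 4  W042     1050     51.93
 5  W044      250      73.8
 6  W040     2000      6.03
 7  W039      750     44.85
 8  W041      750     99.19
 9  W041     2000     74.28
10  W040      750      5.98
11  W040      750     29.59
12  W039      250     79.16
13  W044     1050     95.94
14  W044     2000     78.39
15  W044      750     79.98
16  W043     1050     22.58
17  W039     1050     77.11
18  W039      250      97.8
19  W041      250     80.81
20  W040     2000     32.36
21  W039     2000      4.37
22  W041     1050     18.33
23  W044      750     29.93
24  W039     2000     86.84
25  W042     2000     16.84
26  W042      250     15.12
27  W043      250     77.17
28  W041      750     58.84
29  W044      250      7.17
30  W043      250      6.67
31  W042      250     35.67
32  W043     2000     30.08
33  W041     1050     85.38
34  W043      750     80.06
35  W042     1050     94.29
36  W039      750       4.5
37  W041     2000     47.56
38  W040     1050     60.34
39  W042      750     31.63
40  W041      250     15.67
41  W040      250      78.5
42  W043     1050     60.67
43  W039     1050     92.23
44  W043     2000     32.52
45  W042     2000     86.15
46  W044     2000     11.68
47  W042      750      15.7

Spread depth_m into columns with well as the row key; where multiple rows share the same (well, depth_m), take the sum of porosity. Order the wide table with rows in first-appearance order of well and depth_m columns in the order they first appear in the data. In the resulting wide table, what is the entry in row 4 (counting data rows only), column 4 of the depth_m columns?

With rows in first-appearance order of well, row 4 is well=W042. depth_m columns in first-appearance order: 750, 1050, 250, 2000; column 4 is 2000.
Long rows with well=W042, depth_m=2000: 16.84 + 86.15 = 102.99.

102.99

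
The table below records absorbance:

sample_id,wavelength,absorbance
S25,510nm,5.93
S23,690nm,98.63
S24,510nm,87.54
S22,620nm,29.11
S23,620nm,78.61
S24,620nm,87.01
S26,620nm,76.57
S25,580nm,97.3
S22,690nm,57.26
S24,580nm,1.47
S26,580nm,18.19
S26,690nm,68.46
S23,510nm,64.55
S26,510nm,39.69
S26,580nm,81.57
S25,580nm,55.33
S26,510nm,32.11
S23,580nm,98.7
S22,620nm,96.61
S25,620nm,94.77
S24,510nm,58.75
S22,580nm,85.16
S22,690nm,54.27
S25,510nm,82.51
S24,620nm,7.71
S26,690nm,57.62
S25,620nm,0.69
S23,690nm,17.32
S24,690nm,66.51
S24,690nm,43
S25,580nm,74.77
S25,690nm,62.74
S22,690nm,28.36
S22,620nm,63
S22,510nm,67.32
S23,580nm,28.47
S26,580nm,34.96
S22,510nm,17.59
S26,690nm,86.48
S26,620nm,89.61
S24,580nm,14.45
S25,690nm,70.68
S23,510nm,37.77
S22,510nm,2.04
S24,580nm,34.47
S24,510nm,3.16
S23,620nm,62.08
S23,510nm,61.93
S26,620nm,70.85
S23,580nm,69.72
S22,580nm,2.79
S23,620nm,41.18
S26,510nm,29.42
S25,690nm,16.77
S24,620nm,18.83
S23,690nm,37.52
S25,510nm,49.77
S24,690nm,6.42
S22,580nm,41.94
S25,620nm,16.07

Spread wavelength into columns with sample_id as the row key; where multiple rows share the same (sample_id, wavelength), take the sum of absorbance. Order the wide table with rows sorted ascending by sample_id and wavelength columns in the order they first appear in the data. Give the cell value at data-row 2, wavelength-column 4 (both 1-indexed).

196.89

With rows sorted ascending by sample_id, row 2 is sample_id=S23. wavelength columns in first-appearance order: 510nm, 690nm, 620nm, 580nm; column 4 is 580nm.
Long rows with sample_id=S23, wavelength=580nm: 98.7 + 28.47 + 69.72 = 196.89.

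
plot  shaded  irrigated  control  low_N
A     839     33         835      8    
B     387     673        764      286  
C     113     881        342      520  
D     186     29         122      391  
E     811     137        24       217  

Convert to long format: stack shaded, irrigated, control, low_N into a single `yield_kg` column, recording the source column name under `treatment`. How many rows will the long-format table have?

20

5 plot values × 4 melted columns = 20 rows.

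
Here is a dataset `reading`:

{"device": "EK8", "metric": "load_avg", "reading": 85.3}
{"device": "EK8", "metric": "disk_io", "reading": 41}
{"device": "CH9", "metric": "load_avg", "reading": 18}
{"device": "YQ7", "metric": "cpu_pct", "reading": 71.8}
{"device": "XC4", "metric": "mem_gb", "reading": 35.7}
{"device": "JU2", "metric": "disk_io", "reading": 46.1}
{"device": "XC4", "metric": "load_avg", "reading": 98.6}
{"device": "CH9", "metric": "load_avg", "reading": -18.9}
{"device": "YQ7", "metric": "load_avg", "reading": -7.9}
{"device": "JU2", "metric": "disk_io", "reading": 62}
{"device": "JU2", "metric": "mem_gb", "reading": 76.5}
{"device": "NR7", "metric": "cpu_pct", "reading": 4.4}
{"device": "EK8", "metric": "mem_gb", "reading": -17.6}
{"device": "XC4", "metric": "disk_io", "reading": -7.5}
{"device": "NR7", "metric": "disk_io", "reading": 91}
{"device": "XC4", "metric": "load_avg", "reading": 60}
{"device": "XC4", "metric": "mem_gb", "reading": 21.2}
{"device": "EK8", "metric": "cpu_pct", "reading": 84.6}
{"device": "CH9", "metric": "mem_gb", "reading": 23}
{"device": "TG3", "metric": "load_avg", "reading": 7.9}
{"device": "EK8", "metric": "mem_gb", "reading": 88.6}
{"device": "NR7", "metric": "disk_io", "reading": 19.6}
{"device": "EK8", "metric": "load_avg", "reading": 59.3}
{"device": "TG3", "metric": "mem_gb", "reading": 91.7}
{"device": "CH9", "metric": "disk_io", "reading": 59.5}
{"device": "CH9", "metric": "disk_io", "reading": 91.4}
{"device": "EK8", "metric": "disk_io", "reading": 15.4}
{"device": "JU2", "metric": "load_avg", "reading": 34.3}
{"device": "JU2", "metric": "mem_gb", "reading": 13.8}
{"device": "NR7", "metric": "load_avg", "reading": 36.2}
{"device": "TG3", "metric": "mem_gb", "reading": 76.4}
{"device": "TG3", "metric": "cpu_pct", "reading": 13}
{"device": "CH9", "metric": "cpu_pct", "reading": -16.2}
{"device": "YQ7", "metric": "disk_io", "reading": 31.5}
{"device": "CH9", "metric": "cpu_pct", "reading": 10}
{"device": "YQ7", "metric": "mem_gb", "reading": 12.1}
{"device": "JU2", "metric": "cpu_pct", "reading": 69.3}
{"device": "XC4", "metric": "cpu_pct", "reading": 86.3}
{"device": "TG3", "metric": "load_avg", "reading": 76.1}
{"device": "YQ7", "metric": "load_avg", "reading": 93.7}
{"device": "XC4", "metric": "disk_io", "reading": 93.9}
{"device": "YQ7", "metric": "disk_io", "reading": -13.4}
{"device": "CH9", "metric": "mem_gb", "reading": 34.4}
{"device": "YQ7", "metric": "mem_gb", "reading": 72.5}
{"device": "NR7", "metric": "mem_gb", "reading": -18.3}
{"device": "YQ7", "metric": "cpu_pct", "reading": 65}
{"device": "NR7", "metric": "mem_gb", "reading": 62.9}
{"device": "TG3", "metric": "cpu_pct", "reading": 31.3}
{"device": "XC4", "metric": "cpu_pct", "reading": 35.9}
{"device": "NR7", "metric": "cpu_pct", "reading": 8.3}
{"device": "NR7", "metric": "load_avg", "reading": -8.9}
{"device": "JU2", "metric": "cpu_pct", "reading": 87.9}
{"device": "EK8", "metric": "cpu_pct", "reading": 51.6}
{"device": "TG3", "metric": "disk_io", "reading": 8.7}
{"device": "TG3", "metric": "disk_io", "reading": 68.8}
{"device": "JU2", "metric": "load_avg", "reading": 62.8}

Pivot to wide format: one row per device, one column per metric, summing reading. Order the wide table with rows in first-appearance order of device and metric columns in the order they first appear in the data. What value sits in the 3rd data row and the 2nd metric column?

With rows in first-appearance order of device, row 3 is device=YQ7. metric columns in first-appearance order: load_avg, disk_io, cpu_pct, mem_gb; column 2 is disk_io.
Long rows with device=YQ7, metric=disk_io: 31.5 + -13.4 = 18.1.

18.1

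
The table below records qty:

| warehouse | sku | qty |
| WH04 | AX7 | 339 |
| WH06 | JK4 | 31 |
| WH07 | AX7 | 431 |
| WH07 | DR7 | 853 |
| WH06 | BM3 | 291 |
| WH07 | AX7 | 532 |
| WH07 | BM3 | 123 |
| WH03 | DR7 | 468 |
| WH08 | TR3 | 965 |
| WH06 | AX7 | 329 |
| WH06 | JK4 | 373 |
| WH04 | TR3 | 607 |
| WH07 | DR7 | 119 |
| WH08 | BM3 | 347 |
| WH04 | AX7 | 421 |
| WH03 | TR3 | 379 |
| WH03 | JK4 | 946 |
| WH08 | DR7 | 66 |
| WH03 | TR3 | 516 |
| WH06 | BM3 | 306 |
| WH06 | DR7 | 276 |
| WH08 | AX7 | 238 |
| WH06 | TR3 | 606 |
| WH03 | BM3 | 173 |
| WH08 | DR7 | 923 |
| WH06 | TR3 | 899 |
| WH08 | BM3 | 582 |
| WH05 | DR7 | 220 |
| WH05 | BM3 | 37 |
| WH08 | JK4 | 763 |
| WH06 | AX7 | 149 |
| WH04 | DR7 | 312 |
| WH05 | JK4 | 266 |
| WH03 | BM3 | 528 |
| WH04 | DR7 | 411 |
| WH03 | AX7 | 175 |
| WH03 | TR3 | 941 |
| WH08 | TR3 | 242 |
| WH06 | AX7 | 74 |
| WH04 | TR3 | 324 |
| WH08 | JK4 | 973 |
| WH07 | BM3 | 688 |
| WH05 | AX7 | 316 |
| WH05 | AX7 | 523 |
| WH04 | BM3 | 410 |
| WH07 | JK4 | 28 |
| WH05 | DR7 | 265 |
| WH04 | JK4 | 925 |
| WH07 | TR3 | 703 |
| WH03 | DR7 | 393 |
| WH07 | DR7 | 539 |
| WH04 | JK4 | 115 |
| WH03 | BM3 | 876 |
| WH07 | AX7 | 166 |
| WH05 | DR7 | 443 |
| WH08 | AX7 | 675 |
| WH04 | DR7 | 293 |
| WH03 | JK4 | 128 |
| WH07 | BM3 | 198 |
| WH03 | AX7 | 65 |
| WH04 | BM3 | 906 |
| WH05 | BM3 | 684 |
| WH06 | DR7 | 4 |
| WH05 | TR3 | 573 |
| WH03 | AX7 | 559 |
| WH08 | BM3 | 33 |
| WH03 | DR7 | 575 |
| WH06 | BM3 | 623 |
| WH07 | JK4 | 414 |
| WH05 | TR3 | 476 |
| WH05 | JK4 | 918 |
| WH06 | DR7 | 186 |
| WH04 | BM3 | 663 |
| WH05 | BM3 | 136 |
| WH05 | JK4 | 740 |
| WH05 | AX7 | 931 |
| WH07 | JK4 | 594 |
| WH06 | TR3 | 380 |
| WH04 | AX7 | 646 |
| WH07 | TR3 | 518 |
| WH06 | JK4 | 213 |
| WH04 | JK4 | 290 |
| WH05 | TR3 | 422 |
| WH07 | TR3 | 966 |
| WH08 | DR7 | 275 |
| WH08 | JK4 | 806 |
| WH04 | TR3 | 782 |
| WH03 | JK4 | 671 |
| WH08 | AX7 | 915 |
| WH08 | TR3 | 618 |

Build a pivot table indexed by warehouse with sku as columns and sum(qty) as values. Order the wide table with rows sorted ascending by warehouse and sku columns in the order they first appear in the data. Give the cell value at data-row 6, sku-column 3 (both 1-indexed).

1264

With rows sorted ascending by warehouse, row 6 is warehouse=WH08. sku columns in first-appearance order: AX7, JK4, DR7, BM3, TR3; column 3 is DR7.
Long rows with warehouse=WH08, sku=DR7: 66 + 923 + 275 = 1264.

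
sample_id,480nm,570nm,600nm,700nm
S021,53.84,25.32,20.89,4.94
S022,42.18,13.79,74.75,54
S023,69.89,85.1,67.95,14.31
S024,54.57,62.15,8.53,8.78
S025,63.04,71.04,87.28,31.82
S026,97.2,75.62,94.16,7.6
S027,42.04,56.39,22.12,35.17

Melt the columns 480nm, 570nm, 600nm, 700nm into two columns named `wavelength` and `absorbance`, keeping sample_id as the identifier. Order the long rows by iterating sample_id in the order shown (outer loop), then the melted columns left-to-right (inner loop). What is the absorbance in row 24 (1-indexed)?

7.6

28 rows total (7 × 4). Row 24: index ⌊(24-1)/4⌋ = 5 into sample_id → S026; (24-1) mod 4 = 3 into the melted columns → 700nm.
So row 24 is (S026, 700nm, 7.6); absorbance = 7.6.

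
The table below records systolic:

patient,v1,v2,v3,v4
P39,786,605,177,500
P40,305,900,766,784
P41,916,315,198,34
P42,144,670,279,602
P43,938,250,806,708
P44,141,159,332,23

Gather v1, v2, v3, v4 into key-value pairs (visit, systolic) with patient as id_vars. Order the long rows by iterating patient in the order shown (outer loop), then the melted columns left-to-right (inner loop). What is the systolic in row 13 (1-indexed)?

144

24 rows total (6 × 4). Row 13: index ⌊(13-1)/4⌋ = 3 into patient → P42; (13-1) mod 4 = 0 into the melted columns → v1.
So row 13 is (P42, v1, 144); systolic = 144.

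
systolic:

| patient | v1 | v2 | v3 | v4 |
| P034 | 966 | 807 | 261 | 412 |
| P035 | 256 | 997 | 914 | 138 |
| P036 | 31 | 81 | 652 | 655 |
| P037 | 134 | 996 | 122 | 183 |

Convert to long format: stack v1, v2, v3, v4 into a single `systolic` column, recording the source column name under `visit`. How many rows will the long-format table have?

16

4 patient values × 4 melted columns = 16 rows.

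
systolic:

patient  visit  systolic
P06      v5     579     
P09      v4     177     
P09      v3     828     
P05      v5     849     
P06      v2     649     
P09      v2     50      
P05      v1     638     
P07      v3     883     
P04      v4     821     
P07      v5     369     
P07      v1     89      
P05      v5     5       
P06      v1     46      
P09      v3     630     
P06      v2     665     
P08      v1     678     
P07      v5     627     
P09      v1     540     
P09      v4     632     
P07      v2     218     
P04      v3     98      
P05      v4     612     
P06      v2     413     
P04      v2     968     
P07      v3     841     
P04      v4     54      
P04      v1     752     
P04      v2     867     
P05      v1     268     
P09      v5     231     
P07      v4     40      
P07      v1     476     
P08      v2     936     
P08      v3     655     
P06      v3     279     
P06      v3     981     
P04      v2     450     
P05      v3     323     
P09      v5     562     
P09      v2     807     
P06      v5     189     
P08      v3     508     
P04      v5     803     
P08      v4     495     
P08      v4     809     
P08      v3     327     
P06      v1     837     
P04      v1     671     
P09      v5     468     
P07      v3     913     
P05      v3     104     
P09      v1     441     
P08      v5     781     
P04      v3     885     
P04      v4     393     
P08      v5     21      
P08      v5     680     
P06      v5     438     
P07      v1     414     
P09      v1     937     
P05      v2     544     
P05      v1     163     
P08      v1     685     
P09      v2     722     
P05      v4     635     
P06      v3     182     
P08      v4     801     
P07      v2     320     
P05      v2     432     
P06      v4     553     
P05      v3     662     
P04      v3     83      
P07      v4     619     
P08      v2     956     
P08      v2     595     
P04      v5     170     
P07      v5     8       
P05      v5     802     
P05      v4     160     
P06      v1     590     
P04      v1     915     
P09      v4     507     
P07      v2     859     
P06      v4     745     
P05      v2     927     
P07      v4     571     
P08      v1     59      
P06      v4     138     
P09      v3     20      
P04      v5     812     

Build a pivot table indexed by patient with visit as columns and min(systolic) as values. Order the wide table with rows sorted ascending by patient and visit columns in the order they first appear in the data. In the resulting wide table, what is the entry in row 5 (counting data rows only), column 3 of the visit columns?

327

With rows sorted ascending by patient, row 5 is patient=P08. visit columns in first-appearance order: v5, v4, v3, v2, v1; column 3 is v3.
Long rows with patient=P08, visit=v3: min(655, 508, 327) = 327.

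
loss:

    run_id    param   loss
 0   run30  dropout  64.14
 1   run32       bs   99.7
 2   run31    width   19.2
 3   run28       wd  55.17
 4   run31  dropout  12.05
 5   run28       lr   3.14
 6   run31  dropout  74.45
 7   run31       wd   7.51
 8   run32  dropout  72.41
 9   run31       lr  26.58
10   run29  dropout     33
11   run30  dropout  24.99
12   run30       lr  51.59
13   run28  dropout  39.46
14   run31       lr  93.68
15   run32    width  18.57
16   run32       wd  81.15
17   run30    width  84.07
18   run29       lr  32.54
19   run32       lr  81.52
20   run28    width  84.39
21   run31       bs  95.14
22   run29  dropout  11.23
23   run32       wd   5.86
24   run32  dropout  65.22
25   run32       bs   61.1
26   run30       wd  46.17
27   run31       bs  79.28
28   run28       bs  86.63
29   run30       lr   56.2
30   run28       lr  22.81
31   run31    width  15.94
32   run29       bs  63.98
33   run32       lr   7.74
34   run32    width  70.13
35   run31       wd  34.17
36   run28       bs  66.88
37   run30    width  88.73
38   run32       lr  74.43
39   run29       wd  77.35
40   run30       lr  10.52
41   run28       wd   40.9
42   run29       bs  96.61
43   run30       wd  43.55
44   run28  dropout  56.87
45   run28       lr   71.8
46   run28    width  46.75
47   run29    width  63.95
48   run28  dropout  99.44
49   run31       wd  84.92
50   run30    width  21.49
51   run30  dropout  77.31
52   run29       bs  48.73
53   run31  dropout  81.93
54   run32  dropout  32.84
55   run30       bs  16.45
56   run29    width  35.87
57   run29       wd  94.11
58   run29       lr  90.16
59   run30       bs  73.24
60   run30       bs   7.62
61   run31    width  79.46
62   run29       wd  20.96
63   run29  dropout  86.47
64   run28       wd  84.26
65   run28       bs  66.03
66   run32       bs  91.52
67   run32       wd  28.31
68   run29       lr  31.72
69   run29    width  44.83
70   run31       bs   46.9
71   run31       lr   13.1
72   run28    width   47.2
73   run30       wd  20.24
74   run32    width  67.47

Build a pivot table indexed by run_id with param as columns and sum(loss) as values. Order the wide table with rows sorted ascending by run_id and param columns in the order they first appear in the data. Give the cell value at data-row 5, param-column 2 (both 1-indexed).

With rows sorted ascending by run_id, row 5 is run_id=run32. param columns in first-appearance order: dropout, bs, width, wd, lr; column 2 is bs.
Long rows with run_id=run32, param=bs: 99.7 + 61.1 + 91.52 = 252.32.

252.32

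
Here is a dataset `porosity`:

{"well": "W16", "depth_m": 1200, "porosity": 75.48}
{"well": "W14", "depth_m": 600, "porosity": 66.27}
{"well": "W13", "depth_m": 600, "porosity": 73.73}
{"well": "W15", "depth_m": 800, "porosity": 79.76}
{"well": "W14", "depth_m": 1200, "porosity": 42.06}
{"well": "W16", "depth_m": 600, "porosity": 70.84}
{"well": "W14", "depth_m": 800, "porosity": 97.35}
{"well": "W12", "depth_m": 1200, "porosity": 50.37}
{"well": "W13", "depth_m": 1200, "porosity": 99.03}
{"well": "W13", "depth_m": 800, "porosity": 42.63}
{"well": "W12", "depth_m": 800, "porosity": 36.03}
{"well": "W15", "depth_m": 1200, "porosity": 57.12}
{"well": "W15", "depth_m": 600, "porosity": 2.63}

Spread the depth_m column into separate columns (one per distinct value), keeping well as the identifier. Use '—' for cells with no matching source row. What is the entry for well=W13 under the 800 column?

The long row with well=W13, depth_m=800 has porosity=42.63.

42.63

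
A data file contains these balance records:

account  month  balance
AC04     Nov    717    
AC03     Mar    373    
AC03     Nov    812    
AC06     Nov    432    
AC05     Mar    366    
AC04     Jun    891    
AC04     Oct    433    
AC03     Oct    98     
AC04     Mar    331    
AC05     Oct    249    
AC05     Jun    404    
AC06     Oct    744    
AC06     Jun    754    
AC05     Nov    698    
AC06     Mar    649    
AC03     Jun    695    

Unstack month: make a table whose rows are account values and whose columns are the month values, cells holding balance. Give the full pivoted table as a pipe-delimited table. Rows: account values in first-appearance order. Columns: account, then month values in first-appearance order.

Columns: account plus the 4 distinct month values (Nov, Mar, Jun, Oct).
For example, row AC04 column Nov takes balance=717 from the long row (AC04, Nov).

| account | Nov | Mar | Jun | Oct |
| AC04 | 717 | 331 | 891 | 433 |
| AC03 | 812 | 373 | 695 | 98 |
| AC06 | 432 | 649 | 754 | 744 |
| AC05 | 698 | 366 | 404 | 249 |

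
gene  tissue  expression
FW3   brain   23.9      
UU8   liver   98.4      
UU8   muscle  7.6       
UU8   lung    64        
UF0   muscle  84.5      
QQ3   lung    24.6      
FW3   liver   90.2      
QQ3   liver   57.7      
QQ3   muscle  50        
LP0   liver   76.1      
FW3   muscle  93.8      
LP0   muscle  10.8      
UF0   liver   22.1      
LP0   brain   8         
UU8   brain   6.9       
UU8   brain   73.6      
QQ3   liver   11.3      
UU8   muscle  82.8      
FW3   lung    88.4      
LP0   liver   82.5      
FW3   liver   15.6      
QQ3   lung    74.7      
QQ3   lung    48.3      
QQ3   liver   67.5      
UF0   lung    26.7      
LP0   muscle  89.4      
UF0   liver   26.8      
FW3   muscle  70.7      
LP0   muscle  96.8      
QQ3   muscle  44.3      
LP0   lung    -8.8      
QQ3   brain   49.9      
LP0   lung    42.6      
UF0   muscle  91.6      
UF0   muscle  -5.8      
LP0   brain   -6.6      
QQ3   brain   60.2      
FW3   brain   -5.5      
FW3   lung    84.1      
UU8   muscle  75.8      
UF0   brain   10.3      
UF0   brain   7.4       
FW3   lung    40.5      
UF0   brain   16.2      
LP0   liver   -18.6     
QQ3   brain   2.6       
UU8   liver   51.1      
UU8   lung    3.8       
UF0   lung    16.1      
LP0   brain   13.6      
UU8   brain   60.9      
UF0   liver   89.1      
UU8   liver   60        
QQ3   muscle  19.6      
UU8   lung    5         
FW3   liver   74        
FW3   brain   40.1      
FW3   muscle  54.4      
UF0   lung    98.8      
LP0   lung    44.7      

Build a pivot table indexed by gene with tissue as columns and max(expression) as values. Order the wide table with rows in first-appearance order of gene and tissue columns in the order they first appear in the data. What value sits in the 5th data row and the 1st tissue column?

13.6

With rows in first-appearance order of gene, row 5 is gene=LP0. tissue columns in first-appearance order: brain, liver, muscle, lung; column 1 is brain.
Long rows with gene=LP0, tissue=brain: max(8, -6.6, 13.6) = 13.6.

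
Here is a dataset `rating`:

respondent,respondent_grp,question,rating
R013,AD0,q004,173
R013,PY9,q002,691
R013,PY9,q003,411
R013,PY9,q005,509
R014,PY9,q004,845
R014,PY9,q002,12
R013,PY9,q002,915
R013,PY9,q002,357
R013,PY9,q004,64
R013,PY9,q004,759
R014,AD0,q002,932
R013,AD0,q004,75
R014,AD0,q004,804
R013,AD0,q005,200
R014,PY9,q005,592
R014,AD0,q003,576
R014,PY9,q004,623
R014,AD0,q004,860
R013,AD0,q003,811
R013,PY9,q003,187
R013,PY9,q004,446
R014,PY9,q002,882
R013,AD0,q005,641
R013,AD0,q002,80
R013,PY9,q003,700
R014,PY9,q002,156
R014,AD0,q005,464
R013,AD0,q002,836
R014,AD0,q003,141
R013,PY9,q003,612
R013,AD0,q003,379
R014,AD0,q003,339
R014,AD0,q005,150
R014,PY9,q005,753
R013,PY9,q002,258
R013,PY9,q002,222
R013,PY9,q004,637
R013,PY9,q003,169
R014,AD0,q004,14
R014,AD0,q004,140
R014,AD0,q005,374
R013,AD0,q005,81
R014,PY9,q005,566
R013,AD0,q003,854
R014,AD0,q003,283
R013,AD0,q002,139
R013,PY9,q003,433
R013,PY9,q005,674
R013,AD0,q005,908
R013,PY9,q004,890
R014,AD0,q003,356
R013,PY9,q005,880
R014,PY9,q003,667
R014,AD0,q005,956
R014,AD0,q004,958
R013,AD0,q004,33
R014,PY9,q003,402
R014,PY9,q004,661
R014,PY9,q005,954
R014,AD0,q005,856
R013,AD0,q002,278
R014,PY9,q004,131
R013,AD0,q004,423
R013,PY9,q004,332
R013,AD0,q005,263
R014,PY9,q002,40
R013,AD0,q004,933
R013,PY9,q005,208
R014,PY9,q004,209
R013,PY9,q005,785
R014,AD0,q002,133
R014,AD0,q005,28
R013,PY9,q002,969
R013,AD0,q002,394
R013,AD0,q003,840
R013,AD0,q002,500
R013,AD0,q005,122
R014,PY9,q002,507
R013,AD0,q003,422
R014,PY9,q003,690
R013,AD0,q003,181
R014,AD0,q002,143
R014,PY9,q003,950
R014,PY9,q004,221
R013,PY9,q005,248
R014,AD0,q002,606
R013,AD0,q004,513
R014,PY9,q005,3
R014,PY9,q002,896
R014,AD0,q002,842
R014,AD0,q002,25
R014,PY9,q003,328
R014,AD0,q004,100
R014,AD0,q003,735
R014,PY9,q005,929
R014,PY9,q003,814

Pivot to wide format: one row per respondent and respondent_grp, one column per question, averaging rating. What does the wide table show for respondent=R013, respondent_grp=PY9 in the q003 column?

418.67

Rows with respondent=R013, respondent_grp=PY9 and question=q003: rating values are 411, 187, 700, 612, 169, 433.
(411 + 187 + 700 + 612 + 169 + 433) / 6 = 418.67.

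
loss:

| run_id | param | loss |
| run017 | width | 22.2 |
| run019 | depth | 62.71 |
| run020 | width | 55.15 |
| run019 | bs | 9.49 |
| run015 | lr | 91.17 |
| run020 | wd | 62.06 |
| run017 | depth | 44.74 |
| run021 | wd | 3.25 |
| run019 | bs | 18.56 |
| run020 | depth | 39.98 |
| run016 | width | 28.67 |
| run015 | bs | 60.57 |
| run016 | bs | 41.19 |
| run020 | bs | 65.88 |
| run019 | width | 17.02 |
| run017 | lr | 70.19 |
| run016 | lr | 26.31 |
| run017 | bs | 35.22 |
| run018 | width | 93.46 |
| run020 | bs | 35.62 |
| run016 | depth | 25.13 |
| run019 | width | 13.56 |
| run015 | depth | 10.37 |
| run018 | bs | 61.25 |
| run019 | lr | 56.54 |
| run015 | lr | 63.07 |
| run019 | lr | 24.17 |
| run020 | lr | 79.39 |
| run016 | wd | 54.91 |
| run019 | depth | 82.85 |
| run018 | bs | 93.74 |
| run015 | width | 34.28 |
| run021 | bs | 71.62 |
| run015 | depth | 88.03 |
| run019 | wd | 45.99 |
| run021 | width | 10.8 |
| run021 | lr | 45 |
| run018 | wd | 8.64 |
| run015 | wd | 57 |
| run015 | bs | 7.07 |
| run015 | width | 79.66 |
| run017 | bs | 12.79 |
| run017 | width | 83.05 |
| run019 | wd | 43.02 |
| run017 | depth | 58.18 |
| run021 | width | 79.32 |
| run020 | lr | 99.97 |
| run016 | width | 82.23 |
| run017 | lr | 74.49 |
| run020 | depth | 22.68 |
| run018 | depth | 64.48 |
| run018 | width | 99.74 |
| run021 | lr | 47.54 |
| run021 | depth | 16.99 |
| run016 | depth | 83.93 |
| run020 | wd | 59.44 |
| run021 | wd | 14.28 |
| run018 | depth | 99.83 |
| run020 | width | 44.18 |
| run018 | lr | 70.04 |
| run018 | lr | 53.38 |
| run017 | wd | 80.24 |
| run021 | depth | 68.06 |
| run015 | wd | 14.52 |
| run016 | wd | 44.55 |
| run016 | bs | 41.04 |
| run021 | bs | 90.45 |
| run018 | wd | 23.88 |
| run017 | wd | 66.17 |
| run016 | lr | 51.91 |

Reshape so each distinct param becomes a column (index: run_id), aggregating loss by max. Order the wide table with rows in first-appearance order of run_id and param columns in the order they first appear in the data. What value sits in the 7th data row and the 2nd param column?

99.83

With rows in first-appearance order of run_id, row 7 is run_id=run018. param columns in first-appearance order: width, depth, bs, lr, wd; column 2 is depth.
Long rows with run_id=run018, param=depth: max(64.48, 99.83) = 99.83.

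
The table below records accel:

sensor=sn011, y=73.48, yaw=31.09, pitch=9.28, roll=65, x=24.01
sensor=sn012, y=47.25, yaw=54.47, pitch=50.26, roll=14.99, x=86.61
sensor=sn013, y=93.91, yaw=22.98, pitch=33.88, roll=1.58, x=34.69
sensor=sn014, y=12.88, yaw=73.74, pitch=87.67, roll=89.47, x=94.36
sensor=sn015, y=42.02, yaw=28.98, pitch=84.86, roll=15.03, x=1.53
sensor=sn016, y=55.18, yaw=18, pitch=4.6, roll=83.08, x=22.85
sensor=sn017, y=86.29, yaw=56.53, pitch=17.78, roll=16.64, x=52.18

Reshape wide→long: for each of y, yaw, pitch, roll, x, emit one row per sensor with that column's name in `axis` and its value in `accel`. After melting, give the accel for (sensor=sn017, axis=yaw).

Unpivoting turns each (sensor, wide-column) pair into one long row.
The wide cell at row sn017, column yaw holds 56.53, so the long row (sn017, yaw) has accel=56.53.

56.53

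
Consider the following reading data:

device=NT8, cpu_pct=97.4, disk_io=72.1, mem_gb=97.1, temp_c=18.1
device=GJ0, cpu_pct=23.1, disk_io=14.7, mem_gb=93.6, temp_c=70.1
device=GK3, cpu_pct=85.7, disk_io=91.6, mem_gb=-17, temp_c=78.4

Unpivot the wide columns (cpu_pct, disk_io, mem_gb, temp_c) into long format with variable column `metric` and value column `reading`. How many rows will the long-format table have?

3 device values × 4 melted columns = 12 rows.

12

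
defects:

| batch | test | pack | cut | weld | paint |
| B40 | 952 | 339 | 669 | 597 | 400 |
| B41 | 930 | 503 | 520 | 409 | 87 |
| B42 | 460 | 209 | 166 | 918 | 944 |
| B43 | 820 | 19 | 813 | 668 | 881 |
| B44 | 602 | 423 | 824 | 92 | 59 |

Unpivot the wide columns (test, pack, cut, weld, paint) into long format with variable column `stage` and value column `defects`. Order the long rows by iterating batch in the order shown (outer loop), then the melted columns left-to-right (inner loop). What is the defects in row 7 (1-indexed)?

25 rows total (5 × 5). Row 7: index ⌊(7-1)/5⌋ = 1 into batch → B41; (7-1) mod 5 = 1 into the melted columns → pack.
So row 7 is (B41, pack, 503); defects = 503.

503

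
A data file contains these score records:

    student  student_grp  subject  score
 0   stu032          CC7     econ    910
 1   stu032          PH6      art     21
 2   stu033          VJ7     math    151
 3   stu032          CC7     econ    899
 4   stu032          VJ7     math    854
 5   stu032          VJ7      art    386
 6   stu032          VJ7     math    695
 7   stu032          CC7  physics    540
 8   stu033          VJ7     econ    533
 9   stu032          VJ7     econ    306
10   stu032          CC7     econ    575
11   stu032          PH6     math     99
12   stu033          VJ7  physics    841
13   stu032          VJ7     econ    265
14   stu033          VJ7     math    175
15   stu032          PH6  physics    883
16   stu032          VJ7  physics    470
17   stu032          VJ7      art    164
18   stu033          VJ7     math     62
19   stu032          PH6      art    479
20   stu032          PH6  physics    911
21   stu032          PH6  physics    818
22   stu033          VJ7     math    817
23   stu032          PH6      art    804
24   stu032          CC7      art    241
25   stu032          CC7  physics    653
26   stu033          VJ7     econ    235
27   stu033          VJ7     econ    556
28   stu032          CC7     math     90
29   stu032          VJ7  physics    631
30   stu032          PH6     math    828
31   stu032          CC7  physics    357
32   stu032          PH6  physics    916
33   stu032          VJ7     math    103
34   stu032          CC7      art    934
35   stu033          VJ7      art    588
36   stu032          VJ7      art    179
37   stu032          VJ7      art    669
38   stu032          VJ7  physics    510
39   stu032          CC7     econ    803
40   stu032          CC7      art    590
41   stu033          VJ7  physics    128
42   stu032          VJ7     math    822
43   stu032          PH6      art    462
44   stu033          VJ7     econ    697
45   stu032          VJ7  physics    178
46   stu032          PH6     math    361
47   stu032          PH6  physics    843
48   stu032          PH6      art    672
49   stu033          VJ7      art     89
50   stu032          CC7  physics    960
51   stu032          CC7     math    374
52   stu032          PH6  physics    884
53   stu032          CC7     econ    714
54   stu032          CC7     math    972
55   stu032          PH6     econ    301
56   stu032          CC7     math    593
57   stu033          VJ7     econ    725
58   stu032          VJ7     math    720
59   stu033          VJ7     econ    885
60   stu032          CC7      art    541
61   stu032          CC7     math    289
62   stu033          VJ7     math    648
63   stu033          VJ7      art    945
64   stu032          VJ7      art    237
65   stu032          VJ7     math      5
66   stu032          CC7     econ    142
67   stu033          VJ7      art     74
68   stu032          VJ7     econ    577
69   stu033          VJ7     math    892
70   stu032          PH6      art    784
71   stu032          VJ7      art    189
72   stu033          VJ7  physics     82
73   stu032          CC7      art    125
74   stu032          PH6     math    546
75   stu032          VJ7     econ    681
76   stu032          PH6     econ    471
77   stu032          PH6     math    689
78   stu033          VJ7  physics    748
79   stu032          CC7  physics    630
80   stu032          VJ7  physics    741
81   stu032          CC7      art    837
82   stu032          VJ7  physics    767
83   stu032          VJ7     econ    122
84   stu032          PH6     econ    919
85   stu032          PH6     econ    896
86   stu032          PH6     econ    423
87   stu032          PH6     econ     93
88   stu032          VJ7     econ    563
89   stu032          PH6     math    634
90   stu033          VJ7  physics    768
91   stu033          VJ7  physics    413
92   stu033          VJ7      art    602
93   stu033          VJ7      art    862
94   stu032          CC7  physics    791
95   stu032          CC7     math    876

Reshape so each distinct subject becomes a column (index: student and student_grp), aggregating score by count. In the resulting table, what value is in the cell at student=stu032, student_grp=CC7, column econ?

6

Rows with student=stu032, student_grp=CC7 and subject=econ: score values are 910, 899, 575, 803, 714, 142.
6 rows match — count = 6.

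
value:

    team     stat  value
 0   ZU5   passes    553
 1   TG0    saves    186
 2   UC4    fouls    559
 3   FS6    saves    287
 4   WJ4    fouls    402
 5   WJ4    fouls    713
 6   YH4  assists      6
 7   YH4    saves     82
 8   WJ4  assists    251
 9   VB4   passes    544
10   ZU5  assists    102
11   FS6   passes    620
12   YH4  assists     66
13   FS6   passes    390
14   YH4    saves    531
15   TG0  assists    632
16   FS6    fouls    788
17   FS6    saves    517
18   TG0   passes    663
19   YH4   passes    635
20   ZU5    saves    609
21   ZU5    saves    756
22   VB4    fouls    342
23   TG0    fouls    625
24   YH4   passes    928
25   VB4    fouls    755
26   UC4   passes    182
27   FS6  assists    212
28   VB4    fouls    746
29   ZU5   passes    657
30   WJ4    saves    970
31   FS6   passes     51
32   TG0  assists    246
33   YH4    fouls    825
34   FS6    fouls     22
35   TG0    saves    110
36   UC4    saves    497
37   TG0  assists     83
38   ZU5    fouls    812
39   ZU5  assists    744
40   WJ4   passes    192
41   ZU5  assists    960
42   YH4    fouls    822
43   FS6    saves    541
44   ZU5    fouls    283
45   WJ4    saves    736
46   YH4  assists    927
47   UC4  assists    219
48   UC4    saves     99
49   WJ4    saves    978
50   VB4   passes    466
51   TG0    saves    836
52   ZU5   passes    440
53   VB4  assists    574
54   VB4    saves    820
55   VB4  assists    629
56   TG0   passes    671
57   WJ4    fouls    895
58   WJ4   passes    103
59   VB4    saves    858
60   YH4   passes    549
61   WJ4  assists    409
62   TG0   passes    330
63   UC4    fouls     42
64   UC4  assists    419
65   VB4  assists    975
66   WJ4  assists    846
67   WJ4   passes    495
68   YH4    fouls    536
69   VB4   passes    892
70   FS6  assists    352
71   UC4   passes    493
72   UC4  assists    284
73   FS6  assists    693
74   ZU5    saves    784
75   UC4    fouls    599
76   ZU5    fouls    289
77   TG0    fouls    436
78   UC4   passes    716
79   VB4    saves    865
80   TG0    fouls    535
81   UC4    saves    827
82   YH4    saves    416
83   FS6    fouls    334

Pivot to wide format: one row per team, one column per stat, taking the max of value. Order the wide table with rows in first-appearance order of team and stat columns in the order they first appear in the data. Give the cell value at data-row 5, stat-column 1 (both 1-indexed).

495

With rows in first-appearance order of team, row 5 is team=WJ4. stat columns in first-appearance order: passes, saves, fouls, assists; column 1 is passes.
Long rows with team=WJ4, stat=passes: max(192, 103, 495) = 495.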